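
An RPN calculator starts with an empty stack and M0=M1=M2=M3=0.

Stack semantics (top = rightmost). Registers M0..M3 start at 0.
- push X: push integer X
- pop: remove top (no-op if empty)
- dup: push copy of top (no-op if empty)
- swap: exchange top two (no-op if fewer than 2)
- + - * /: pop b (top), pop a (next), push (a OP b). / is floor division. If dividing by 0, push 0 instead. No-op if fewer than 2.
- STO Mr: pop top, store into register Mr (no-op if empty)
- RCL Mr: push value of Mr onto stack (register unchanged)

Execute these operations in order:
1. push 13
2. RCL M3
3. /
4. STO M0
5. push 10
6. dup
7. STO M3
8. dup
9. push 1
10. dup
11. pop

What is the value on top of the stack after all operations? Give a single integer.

After op 1 (push 13): stack=[13] mem=[0,0,0,0]
After op 2 (RCL M3): stack=[13,0] mem=[0,0,0,0]
After op 3 (/): stack=[0] mem=[0,0,0,0]
After op 4 (STO M0): stack=[empty] mem=[0,0,0,0]
After op 5 (push 10): stack=[10] mem=[0,0,0,0]
After op 6 (dup): stack=[10,10] mem=[0,0,0,0]
After op 7 (STO M3): stack=[10] mem=[0,0,0,10]
After op 8 (dup): stack=[10,10] mem=[0,0,0,10]
After op 9 (push 1): stack=[10,10,1] mem=[0,0,0,10]
After op 10 (dup): stack=[10,10,1,1] mem=[0,0,0,10]
After op 11 (pop): stack=[10,10,1] mem=[0,0,0,10]

Answer: 1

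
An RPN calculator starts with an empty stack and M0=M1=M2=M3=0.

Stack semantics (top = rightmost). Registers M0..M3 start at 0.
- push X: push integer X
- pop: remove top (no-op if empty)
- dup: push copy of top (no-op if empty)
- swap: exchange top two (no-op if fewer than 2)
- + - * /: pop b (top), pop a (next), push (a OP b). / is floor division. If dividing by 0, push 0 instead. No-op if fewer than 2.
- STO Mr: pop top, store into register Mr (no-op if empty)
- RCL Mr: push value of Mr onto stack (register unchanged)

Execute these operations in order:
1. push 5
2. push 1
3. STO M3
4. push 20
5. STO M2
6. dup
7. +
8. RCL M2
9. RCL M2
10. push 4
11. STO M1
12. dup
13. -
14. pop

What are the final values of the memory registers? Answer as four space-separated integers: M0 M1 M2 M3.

Answer: 0 4 20 1

Derivation:
After op 1 (push 5): stack=[5] mem=[0,0,0,0]
After op 2 (push 1): stack=[5,1] mem=[0,0,0,0]
After op 3 (STO M3): stack=[5] mem=[0,0,0,1]
After op 4 (push 20): stack=[5,20] mem=[0,0,0,1]
After op 5 (STO M2): stack=[5] mem=[0,0,20,1]
After op 6 (dup): stack=[5,5] mem=[0,0,20,1]
After op 7 (+): stack=[10] mem=[0,0,20,1]
After op 8 (RCL M2): stack=[10,20] mem=[0,0,20,1]
After op 9 (RCL M2): stack=[10,20,20] mem=[0,0,20,1]
After op 10 (push 4): stack=[10,20,20,4] mem=[0,0,20,1]
After op 11 (STO M1): stack=[10,20,20] mem=[0,4,20,1]
After op 12 (dup): stack=[10,20,20,20] mem=[0,4,20,1]
After op 13 (-): stack=[10,20,0] mem=[0,4,20,1]
After op 14 (pop): stack=[10,20] mem=[0,4,20,1]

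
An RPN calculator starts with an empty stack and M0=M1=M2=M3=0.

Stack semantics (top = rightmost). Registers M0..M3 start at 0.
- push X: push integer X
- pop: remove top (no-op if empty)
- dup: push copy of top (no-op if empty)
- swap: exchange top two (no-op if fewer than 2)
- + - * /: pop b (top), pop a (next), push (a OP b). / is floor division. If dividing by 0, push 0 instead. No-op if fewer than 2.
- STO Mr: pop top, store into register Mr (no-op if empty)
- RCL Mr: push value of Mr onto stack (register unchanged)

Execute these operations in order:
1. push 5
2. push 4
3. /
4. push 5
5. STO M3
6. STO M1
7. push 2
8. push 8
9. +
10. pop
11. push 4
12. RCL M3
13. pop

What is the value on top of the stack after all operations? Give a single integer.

Answer: 4

Derivation:
After op 1 (push 5): stack=[5] mem=[0,0,0,0]
After op 2 (push 4): stack=[5,4] mem=[0,0,0,0]
After op 3 (/): stack=[1] mem=[0,0,0,0]
After op 4 (push 5): stack=[1,5] mem=[0,0,0,0]
After op 5 (STO M3): stack=[1] mem=[0,0,0,5]
After op 6 (STO M1): stack=[empty] mem=[0,1,0,5]
After op 7 (push 2): stack=[2] mem=[0,1,0,5]
After op 8 (push 8): stack=[2,8] mem=[0,1,0,5]
After op 9 (+): stack=[10] mem=[0,1,0,5]
After op 10 (pop): stack=[empty] mem=[0,1,0,5]
After op 11 (push 4): stack=[4] mem=[0,1,0,5]
After op 12 (RCL M3): stack=[4,5] mem=[0,1,0,5]
After op 13 (pop): stack=[4] mem=[0,1,0,5]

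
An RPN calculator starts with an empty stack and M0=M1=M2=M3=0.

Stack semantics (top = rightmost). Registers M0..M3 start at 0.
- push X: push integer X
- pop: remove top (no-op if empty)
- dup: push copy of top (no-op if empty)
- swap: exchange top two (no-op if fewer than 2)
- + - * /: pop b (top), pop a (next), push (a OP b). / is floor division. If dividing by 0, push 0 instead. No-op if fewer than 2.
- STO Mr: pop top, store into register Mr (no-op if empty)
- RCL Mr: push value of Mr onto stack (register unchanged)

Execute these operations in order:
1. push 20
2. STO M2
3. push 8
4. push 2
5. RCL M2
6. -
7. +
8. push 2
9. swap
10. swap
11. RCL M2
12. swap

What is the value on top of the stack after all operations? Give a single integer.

Answer: 2

Derivation:
After op 1 (push 20): stack=[20] mem=[0,0,0,0]
After op 2 (STO M2): stack=[empty] mem=[0,0,20,0]
After op 3 (push 8): stack=[8] mem=[0,0,20,0]
After op 4 (push 2): stack=[8,2] mem=[0,0,20,0]
After op 5 (RCL M2): stack=[8,2,20] mem=[0,0,20,0]
After op 6 (-): stack=[8,-18] mem=[0,0,20,0]
After op 7 (+): stack=[-10] mem=[0,0,20,0]
After op 8 (push 2): stack=[-10,2] mem=[0,0,20,0]
After op 9 (swap): stack=[2,-10] mem=[0,0,20,0]
After op 10 (swap): stack=[-10,2] mem=[0,0,20,0]
After op 11 (RCL M2): stack=[-10,2,20] mem=[0,0,20,0]
After op 12 (swap): stack=[-10,20,2] mem=[0,0,20,0]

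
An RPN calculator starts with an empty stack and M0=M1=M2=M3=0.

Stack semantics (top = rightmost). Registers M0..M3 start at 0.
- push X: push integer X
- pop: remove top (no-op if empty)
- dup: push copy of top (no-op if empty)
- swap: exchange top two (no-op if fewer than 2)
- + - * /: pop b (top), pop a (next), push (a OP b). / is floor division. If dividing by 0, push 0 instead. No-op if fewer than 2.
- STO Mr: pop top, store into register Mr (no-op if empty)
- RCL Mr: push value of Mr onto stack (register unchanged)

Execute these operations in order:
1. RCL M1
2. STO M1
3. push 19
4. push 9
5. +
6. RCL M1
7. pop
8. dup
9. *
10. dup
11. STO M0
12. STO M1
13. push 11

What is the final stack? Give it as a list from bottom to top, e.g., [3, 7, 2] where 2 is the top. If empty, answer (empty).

Answer: [11]

Derivation:
After op 1 (RCL M1): stack=[0] mem=[0,0,0,0]
After op 2 (STO M1): stack=[empty] mem=[0,0,0,0]
After op 3 (push 19): stack=[19] mem=[0,0,0,0]
After op 4 (push 9): stack=[19,9] mem=[0,0,0,0]
After op 5 (+): stack=[28] mem=[0,0,0,0]
After op 6 (RCL M1): stack=[28,0] mem=[0,0,0,0]
After op 7 (pop): stack=[28] mem=[0,0,0,0]
After op 8 (dup): stack=[28,28] mem=[0,0,0,0]
After op 9 (*): stack=[784] mem=[0,0,0,0]
After op 10 (dup): stack=[784,784] mem=[0,0,0,0]
After op 11 (STO M0): stack=[784] mem=[784,0,0,0]
After op 12 (STO M1): stack=[empty] mem=[784,784,0,0]
After op 13 (push 11): stack=[11] mem=[784,784,0,0]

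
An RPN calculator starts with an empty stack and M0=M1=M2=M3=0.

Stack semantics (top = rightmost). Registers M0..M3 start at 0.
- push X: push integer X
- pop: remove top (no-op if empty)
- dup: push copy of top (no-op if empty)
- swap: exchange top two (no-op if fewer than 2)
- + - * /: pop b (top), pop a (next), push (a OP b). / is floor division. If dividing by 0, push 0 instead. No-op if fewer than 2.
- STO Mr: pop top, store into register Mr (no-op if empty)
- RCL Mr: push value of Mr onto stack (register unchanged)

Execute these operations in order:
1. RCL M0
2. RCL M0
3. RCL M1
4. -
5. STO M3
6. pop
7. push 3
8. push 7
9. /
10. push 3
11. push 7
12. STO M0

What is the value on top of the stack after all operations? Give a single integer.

Answer: 3

Derivation:
After op 1 (RCL M0): stack=[0] mem=[0,0,0,0]
After op 2 (RCL M0): stack=[0,0] mem=[0,0,0,0]
After op 3 (RCL M1): stack=[0,0,0] mem=[0,0,0,0]
After op 4 (-): stack=[0,0] mem=[0,0,0,0]
After op 5 (STO M3): stack=[0] mem=[0,0,0,0]
After op 6 (pop): stack=[empty] mem=[0,0,0,0]
After op 7 (push 3): stack=[3] mem=[0,0,0,0]
After op 8 (push 7): stack=[3,7] mem=[0,0,0,0]
After op 9 (/): stack=[0] mem=[0,0,0,0]
After op 10 (push 3): stack=[0,3] mem=[0,0,0,0]
After op 11 (push 7): stack=[0,3,7] mem=[0,0,0,0]
After op 12 (STO M0): stack=[0,3] mem=[7,0,0,0]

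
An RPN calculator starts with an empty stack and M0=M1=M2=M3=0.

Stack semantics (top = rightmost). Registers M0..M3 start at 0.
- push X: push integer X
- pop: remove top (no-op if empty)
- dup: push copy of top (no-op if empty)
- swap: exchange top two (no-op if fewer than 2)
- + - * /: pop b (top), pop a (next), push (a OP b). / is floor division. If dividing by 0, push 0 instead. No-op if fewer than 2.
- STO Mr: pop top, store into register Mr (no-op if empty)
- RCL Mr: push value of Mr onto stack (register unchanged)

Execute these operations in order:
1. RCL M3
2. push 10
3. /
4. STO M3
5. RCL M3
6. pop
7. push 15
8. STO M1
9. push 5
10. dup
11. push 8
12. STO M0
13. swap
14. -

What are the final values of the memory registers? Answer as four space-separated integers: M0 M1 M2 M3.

After op 1 (RCL M3): stack=[0] mem=[0,0,0,0]
After op 2 (push 10): stack=[0,10] mem=[0,0,0,0]
After op 3 (/): stack=[0] mem=[0,0,0,0]
After op 4 (STO M3): stack=[empty] mem=[0,0,0,0]
After op 5 (RCL M3): stack=[0] mem=[0,0,0,0]
After op 6 (pop): stack=[empty] mem=[0,0,0,0]
After op 7 (push 15): stack=[15] mem=[0,0,0,0]
After op 8 (STO M1): stack=[empty] mem=[0,15,0,0]
After op 9 (push 5): stack=[5] mem=[0,15,0,0]
After op 10 (dup): stack=[5,5] mem=[0,15,0,0]
After op 11 (push 8): stack=[5,5,8] mem=[0,15,0,0]
After op 12 (STO M0): stack=[5,5] mem=[8,15,0,0]
After op 13 (swap): stack=[5,5] mem=[8,15,0,0]
After op 14 (-): stack=[0] mem=[8,15,0,0]

Answer: 8 15 0 0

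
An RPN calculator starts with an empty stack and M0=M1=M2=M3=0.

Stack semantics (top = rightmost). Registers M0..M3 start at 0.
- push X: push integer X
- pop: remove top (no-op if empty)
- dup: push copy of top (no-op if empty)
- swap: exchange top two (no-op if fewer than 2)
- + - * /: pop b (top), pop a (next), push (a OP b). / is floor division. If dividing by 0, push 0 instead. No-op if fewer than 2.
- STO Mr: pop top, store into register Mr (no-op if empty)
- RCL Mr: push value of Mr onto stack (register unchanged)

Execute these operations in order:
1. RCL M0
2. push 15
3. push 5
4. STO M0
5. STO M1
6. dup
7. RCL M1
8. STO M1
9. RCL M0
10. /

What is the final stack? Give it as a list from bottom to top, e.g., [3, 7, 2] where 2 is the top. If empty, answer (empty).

After op 1 (RCL M0): stack=[0] mem=[0,0,0,0]
After op 2 (push 15): stack=[0,15] mem=[0,0,0,0]
After op 3 (push 5): stack=[0,15,5] mem=[0,0,0,0]
After op 4 (STO M0): stack=[0,15] mem=[5,0,0,0]
After op 5 (STO M1): stack=[0] mem=[5,15,0,0]
After op 6 (dup): stack=[0,0] mem=[5,15,0,0]
After op 7 (RCL M1): stack=[0,0,15] mem=[5,15,0,0]
After op 8 (STO M1): stack=[0,0] mem=[5,15,0,0]
After op 9 (RCL M0): stack=[0,0,5] mem=[5,15,0,0]
After op 10 (/): stack=[0,0] mem=[5,15,0,0]

Answer: [0, 0]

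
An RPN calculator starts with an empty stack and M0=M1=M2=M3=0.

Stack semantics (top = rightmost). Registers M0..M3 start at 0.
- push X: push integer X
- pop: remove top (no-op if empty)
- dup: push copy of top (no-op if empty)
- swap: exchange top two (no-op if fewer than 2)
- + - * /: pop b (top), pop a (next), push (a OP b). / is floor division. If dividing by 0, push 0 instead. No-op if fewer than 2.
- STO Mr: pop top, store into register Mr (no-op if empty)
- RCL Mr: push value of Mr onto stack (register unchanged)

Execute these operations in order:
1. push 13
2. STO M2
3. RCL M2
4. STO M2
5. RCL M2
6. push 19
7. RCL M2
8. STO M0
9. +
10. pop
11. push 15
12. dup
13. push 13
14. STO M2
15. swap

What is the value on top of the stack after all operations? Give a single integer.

Answer: 15

Derivation:
After op 1 (push 13): stack=[13] mem=[0,0,0,0]
After op 2 (STO M2): stack=[empty] mem=[0,0,13,0]
After op 3 (RCL M2): stack=[13] mem=[0,0,13,0]
After op 4 (STO M2): stack=[empty] mem=[0,0,13,0]
After op 5 (RCL M2): stack=[13] mem=[0,0,13,0]
After op 6 (push 19): stack=[13,19] mem=[0,0,13,0]
After op 7 (RCL M2): stack=[13,19,13] mem=[0,0,13,0]
After op 8 (STO M0): stack=[13,19] mem=[13,0,13,0]
After op 9 (+): stack=[32] mem=[13,0,13,0]
After op 10 (pop): stack=[empty] mem=[13,0,13,0]
After op 11 (push 15): stack=[15] mem=[13,0,13,0]
After op 12 (dup): stack=[15,15] mem=[13,0,13,0]
After op 13 (push 13): stack=[15,15,13] mem=[13,0,13,0]
After op 14 (STO M2): stack=[15,15] mem=[13,0,13,0]
After op 15 (swap): stack=[15,15] mem=[13,0,13,0]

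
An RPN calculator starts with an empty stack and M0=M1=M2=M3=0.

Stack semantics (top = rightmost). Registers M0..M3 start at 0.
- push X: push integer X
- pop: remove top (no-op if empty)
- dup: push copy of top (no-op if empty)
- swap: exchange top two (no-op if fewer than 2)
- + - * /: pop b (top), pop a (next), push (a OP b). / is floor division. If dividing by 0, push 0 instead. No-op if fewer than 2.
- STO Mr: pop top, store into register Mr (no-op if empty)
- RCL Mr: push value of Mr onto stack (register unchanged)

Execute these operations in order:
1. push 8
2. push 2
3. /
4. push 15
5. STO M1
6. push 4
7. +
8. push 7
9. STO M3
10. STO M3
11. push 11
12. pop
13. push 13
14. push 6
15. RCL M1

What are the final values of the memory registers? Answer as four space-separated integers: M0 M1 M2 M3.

Answer: 0 15 0 8

Derivation:
After op 1 (push 8): stack=[8] mem=[0,0,0,0]
After op 2 (push 2): stack=[8,2] mem=[0,0,0,0]
After op 3 (/): stack=[4] mem=[0,0,0,0]
After op 4 (push 15): stack=[4,15] mem=[0,0,0,0]
After op 5 (STO M1): stack=[4] mem=[0,15,0,0]
After op 6 (push 4): stack=[4,4] mem=[0,15,0,0]
After op 7 (+): stack=[8] mem=[0,15,0,0]
After op 8 (push 7): stack=[8,7] mem=[0,15,0,0]
After op 9 (STO M3): stack=[8] mem=[0,15,0,7]
After op 10 (STO M3): stack=[empty] mem=[0,15,0,8]
After op 11 (push 11): stack=[11] mem=[0,15,0,8]
After op 12 (pop): stack=[empty] mem=[0,15,0,8]
After op 13 (push 13): stack=[13] mem=[0,15,0,8]
After op 14 (push 6): stack=[13,6] mem=[0,15,0,8]
After op 15 (RCL M1): stack=[13,6,15] mem=[0,15,0,8]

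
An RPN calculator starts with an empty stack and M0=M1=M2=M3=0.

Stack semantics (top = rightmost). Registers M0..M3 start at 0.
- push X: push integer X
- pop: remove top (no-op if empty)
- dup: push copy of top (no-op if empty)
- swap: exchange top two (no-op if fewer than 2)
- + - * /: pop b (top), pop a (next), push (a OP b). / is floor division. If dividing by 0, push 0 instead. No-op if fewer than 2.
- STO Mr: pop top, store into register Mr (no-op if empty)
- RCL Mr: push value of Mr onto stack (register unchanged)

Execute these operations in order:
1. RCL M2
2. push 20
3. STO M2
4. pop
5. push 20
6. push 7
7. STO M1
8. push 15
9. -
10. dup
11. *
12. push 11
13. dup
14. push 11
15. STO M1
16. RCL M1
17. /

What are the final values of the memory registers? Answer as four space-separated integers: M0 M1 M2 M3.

Answer: 0 11 20 0

Derivation:
After op 1 (RCL M2): stack=[0] mem=[0,0,0,0]
After op 2 (push 20): stack=[0,20] mem=[0,0,0,0]
After op 3 (STO M2): stack=[0] mem=[0,0,20,0]
After op 4 (pop): stack=[empty] mem=[0,0,20,0]
After op 5 (push 20): stack=[20] mem=[0,0,20,0]
After op 6 (push 7): stack=[20,7] mem=[0,0,20,0]
After op 7 (STO M1): stack=[20] mem=[0,7,20,0]
After op 8 (push 15): stack=[20,15] mem=[0,7,20,0]
After op 9 (-): stack=[5] mem=[0,7,20,0]
After op 10 (dup): stack=[5,5] mem=[0,7,20,0]
After op 11 (*): stack=[25] mem=[0,7,20,0]
After op 12 (push 11): stack=[25,11] mem=[0,7,20,0]
After op 13 (dup): stack=[25,11,11] mem=[0,7,20,0]
After op 14 (push 11): stack=[25,11,11,11] mem=[0,7,20,0]
After op 15 (STO M1): stack=[25,11,11] mem=[0,11,20,0]
After op 16 (RCL M1): stack=[25,11,11,11] mem=[0,11,20,0]
After op 17 (/): stack=[25,11,1] mem=[0,11,20,0]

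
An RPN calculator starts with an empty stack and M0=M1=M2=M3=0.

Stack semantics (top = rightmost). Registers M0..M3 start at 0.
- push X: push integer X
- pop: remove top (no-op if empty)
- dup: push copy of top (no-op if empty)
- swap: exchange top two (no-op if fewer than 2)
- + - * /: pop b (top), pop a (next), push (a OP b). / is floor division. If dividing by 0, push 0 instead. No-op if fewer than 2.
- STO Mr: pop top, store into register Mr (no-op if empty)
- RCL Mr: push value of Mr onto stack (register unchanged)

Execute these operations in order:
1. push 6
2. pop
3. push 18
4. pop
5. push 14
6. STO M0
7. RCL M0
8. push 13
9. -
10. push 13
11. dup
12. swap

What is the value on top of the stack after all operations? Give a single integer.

After op 1 (push 6): stack=[6] mem=[0,0,0,0]
After op 2 (pop): stack=[empty] mem=[0,0,0,0]
After op 3 (push 18): stack=[18] mem=[0,0,0,0]
After op 4 (pop): stack=[empty] mem=[0,0,0,0]
After op 5 (push 14): stack=[14] mem=[0,0,0,0]
After op 6 (STO M0): stack=[empty] mem=[14,0,0,0]
After op 7 (RCL M0): stack=[14] mem=[14,0,0,0]
After op 8 (push 13): stack=[14,13] mem=[14,0,0,0]
After op 9 (-): stack=[1] mem=[14,0,0,0]
After op 10 (push 13): stack=[1,13] mem=[14,0,0,0]
After op 11 (dup): stack=[1,13,13] mem=[14,0,0,0]
After op 12 (swap): stack=[1,13,13] mem=[14,0,0,0]

Answer: 13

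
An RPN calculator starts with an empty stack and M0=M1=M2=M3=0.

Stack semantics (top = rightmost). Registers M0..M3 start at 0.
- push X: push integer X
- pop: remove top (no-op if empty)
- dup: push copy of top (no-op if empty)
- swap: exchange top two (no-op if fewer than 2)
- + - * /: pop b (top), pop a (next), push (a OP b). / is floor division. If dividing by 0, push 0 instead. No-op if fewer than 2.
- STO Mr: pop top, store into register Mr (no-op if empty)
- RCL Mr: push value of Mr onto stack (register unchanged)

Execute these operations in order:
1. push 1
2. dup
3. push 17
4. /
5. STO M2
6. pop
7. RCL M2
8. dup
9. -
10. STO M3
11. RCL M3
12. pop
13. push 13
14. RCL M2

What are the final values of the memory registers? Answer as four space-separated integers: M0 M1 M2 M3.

Answer: 0 0 0 0

Derivation:
After op 1 (push 1): stack=[1] mem=[0,0,0,0]
After op 2 (dup): stack=[1,1] mem=[0,0,0,0]
After op 3 (push 17): stack=[1,1,17] mem=[0,0,0,0]
After op 4 (/): stack=[1,0] mem=[0,0,0,0]
After op 5 (STO M2): stack=[1] mem=[0,0,0,0]
After op 6 (pop): stack=[empty] mem=[0,0,0,0]
After op 7 (RCL M2): stack=[0] mem=[0,0,0,0]
After op 8 (dup): stack=[0,0] mem=[0,0,0,0]
After op 9 (-): stack=[0] mem=[0,0,0,0]
After op 10 (STO M3): stack=[empty] mem=[0,0,0,0]
After op 11 (RCL M3): stack=[0] mem=[0,0,0,0]
After op 12 (pop): stack=[empty] mem=[0,0,0,0]
After op 13 (push 13): stack=[13] mem=[0,0,0,0]
After op 14 (RCL M2): stack=[13,0] mem=[0,0,0,0]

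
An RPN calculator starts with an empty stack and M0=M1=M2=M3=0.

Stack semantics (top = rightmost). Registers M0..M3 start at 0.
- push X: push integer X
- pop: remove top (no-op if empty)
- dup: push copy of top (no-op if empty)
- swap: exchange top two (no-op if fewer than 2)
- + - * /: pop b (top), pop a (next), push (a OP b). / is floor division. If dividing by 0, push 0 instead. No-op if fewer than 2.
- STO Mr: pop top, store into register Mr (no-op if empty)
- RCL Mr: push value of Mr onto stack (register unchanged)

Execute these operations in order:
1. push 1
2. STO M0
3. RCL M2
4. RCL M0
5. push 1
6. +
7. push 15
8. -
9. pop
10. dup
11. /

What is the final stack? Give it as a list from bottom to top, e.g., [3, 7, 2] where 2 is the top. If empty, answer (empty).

Answer: [0]

Derivation:
After op 1 (push 1): stack=[1] mem=[0,0,0,0]
After op 2 (STO M0): stack=[empty] mem=[1,0,0,0]
After op 3 (RCL M2): stack=[0] mem=[1,0,0,0]
After op 4 (RCL M0): stack=[0,1] mem=[1,0,0,0]
After op 5 (push 1): stack=[0,1,1] mem=[1,0,0,0]
After op 6 (+): stack=[0,2] mem=[1,0,0,0]
After op 7 (push 15): stack=[0,2,15] mem=[1,0,0,0]
After op 8 (-): stack=[0,-13] mem=[1,0,0,0]
After op 9 (pop): stack=[0] mem=[1,0,0,0]
After op 10 (dup): stack=[0,0] mem=[1,0,0,0]
After op 11 (/): stack=[0] mem=[1,0,0,0]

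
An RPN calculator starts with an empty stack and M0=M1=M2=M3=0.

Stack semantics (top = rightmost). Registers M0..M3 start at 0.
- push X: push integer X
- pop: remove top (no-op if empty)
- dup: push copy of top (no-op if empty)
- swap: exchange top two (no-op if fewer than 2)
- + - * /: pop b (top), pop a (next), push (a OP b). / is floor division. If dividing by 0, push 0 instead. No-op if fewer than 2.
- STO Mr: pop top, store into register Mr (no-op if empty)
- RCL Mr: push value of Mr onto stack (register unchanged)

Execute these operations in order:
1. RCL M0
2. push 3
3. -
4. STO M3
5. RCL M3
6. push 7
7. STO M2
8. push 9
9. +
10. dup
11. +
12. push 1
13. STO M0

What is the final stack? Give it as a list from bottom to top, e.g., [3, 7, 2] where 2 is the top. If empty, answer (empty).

After op 1 (RCL M0): stack=[0] mem=[0,0,0,0]
After op 2 (push 3): stack=[0,3] mem=[0,0,0,0]
After op 3 (-): stack=[-3] mem=[0,0,0,0]
After op 4 (STO M3): stack=[empty] mem=[0,0,0,-3]
After op 5 (RCL M3): stack=[-3] mem=[0,0,0,-3]
After op 6 (push 7): stack=[-3,7] mem=[0,0,0,-3]
After op 7 (STO M2): stack=[-3] mem=[0,0,7,-3]
After op 8 (push 9): stack=[-3,9] mem=[0,0,7,-3]
After op 9 (+): stack=[6] mem=[0,0,7,-3]
After op 10 (dup): stack=[6,6] mem=[0,0,7,-3]
After op 11 (+): stack=[12] mem=[0,0,7,-3]
After op 12 (push 1): stack=[12,1] mem=[0,0,7,-3]
After op 13 (STO M0): stack=[12] mem=[1,0,7,-3]

Answer: [12]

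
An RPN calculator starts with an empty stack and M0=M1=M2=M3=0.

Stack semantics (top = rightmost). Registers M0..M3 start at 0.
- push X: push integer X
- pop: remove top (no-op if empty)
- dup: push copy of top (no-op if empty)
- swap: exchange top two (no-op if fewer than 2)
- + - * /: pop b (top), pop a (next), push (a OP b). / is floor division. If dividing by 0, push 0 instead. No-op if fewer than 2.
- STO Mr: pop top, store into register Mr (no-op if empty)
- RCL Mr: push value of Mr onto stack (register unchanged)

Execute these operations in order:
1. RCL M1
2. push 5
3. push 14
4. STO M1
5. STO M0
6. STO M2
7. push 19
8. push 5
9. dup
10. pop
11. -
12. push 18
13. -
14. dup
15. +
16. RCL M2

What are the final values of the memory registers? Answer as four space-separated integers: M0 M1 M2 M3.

Answer: 5 14 0 0

Derivation:
After op 1 (RCL M1): stack=[0] mem=[0,0,0,0]
After op 2 (push 5): stack=[0,5] mem=[0,0,0,0]
After op 3 (push 14): stack=[0,5,14] mem=[0,0,0,0]
After op 4 (STO M1): stack=[0,5] mem=[0,14,0,0]
After op 5 (STO M0): stack=[0] mem=[5,14,0,0]
After op 6 (STO M2): stack=[empty] mem=[5,14,0,0]
After op 7 (push 19): stack=[19] mem=[5,14,0,0]
After op 8 (push 5): stack=[19,5] mem=[5,14,0,0]
After op 9 (dup): stack=[19,5,5] mem=[5,14,0,0]
After op 10 (pop): stack=[19,5] mem=[5,14,0,0]
After op 11 (-): stack=[14] mem=[5,14,0,0]
After op 12 (push 18): stack=[14,18] mem=[5,14,0,0]
After op 13 (-): stack=[-4] mem=[5,14,0,0]
After op 14 (dup): stack=[-4,-4] mem=[5,14,0,0]
After op 15 (+): stack=[-8] mem=[5,14,0,0]
After op 16 (RCL M2): stack=[-8,0] mem=[5,14,0,0]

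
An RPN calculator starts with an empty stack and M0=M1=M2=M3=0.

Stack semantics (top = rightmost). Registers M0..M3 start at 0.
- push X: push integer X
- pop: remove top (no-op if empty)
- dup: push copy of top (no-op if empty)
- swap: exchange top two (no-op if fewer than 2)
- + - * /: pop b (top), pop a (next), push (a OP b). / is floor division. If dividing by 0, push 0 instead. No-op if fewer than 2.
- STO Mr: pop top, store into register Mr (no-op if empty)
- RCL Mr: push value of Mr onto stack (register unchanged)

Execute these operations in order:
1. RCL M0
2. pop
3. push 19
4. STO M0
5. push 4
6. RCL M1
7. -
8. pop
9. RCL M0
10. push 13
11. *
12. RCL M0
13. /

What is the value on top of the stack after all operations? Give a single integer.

After op 1 (RCL M0): stack=[0] mem=[0,0,0,0]
After op 2 (pop): stack=[empty] mem=[0,0,0,0]
After op 3 (push 19): stack=[19] mem=[0,0,0,0]
After op 4 (STO M0): stack=[empty] mem=[19,0,0,0]
After op 5 (push 4): stack=[4] mem=[19,0,0,0]
After op 6 (RCL M1): stack=[4,0] mem=[19,0,0,0]
After op 7 (-): stack=[4] mem=[19,0,0,0]
After op 8 (pop): stack=[empty] mem=[19,0,0,0]
After op 9 (RCL M0): stack=[19] mem=[19,0,0,0]
After op 10 (push 13): stack=[19,13] mem=[19,0,0,0]
After op 11 (*): stack=[247] mem=[19,0,0,0]
After op 12 (RCL M0): stack=[247,19] mem=[19,0,0,0]
After op 13 (/): stack=[13] mem=[19,0,0,0]

Answer: 13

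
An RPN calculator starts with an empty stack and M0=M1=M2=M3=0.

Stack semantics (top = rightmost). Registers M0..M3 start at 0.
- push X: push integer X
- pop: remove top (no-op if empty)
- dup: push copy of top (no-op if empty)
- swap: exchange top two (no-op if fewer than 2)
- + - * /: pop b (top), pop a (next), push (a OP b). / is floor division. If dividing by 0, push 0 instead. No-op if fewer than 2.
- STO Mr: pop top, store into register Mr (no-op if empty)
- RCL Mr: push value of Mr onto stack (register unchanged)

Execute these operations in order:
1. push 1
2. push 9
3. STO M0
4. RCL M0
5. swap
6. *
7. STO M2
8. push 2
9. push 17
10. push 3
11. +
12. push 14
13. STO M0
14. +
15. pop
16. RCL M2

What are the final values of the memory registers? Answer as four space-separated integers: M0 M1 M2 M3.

Answer: 14 0 9 0

Derivation:
After op 1 (push 1): stack=[1] mem=[0,0,0,0]
After op 2 (push 9): stack=[1,9] mem=[0,0,0,0]
After op 3 (STO M0): stack=[1] mem=[9,0,0,0]
After op 4 (RCL M0): stack=[1,9] mem=[9,0,0,0]
After op 5 (swap): stack=[9,1] mem=[9,0,0,0]
After op 6 (*): stack=[9] mem=[9,0,0,0]
After op 7 (STO M2): stack=[empty] mem=[9,0,9,0]
After op 8 (push 2): stack=[2] mem=[9,0,9,0]
After op 9 (push 17): stack=[2,17] mem=[9,0,9,0]
After op 10 (push 3): stack=[2,17,3] mem=[9,0,9,0]
After op 11 (+): stack=[2,20] mem=[9,0,9,0]
After op 12 (push 14): stack=[2,20,14] mem=[9,0,9,0]
After op 13 (STO M0): stack=[2,20] mem=[14,0,9,0]
After op 14 (+): stack=[22] mem=[14,0,9,0]
After op 15 (pop): stack=[empty] mem=[14,0,9,0]
After op 16 (RCL M2): stack=[9] mem=[14,0,9,0]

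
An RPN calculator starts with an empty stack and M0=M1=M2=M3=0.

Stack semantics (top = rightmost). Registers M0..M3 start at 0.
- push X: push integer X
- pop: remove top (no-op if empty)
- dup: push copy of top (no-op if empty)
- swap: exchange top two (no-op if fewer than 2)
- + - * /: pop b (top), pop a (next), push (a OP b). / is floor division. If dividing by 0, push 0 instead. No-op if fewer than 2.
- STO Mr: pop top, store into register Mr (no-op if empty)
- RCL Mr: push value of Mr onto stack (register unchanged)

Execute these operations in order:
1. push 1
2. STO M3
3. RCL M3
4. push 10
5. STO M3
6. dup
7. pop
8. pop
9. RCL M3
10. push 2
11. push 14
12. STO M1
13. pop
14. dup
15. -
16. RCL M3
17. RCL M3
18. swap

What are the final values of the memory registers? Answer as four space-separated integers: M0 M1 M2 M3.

Answer: 0 14 0 10

Derivation:
After op 1 (push 1): stack=[1] mem=[0,0,0,0]
After op 2 (STO M3): stack=[empty] mem=[0,0,0,1]
After op 3 (RCL M3): stack=[1] mem=[0,0,0,1]
After op 4 (push 10): stack=[1,10] mem=[0,0,0,1]
After op 5 (STO M3): stack=[1] mem=[0,0,0,10]
After op 6 (dup): stack=[1,1] mem=[0,0,0,10]
After op 7 (pop): stack=[1] mem=[0,0,0,10]
After op 8 (pop): stack=[empty] mem=[0,0,0,10]
After op 9 (RCL M3): stack=[10] mem=[0,0,0,10]
After op 10 (push 2): stack=[10,2] mem=[0,0,0,10]
After op 11 (push 14): stack=[10,2,14] mem=[0,0,0,10]
After op 12 (STO M1): stack=[10,2] mem=[0,14,0,10]
After op 13 (pop): stack=[10] mem=[0,14,0,10]
After op 14 (dup): stack=[10,10] mem=[0,14,0,10]
After op 15 (-): stack=[0] mem=[0,14,0,10]
After op 16 (RCL M3): stack=[0,10] mem=[0,14,0,10]
After op 17 (RCL M3): stack=[0,10,10] mem=[0,14,0,10]
After op 18 (swap): stack=[0,10,10] mem=[0,14,0,10]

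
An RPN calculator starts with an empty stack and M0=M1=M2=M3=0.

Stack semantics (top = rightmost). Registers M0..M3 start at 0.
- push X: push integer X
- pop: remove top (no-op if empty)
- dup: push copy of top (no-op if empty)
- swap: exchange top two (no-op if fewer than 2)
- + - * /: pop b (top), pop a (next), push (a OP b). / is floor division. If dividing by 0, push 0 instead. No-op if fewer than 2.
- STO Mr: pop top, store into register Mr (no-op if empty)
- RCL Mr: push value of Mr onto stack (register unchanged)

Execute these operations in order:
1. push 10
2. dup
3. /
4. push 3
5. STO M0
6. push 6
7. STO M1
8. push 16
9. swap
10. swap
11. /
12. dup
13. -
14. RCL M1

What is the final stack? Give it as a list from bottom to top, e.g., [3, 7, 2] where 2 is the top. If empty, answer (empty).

Answer: [0, 6]

Derivation:
After op 1 (push 10): stack=[10] mem=[0,0,0,0]
After op 2 (dup): stack=[10,10] mem=[0,0,0,0]
After op 3 (/): stack=[1] mem=[0,0,0,0]
After op 4 (push 3): stack=[1,3] mem=[0,0,0,0]
After op 5 (STO M0): stack=[1] mem=[3,0,0,0]
After op 6 (push 6): stack=[1,6] mem=[3,0,0,0]
After op 7 (STO M1): stack=[1] mem=[3,6,0,0]
After op 8 (push 16): stack=[1,16] mem=[3,6,0,0]
After op 9 (swap): stack=[16,1] mem=[3,6,0,0]
After op 10 (swap): stack=[1,16] mem=[3,6,0,0]
After op 11 (/): stack=[0] mem=[3,6,0,0]
After op 12 (dup): stack=[0,0] mem=[3,6,0,0]
After op 13 (-): stack=[0] mem=[3,6,0,0]
After op 14 (RCL M1): stack=[0,6] mem=[3,6,0,0]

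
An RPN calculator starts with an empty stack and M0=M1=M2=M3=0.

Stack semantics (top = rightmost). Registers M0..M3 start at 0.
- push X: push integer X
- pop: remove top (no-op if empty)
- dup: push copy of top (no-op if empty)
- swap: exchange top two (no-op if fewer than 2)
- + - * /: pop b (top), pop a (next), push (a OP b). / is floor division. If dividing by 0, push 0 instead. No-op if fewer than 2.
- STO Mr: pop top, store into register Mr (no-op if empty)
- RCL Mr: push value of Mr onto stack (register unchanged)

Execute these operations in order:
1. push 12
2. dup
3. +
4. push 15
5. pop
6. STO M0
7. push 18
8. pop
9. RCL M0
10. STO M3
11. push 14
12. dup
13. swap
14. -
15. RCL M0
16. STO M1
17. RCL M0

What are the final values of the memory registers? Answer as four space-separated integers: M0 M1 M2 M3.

Answer: 24 24 0 24

Derivation:
After op 1 (push 12): stack=[12] mem=[0,0,0,0]
After op 2 (dup): stack=[12,12] mem=[0,0,0,0]
After op 3 (+): stack=[24] mem=[0,0,0,0]
After op 4 (push 15): stack=[24,15] mem=[0,0,0,0]
After op 5 (pop): stack=[24] mem=[0,0,0,0]
After op 6 (STO M0): stack=[empty] mem=[24,0,0,0]
After op 7 (push 18): stack=[18] mem=[24,0,0,0]
After op 8 (pop): stack=[empty] mem=[24,0,0,0]
After op 9 (RCL M0): stack=[24] mem=[24,0,0,0]
After op 10 (STO M3): stack=[empty] mem=[24,0,0,24]
After op 11 (push 14): stack=[14] mem=[24,0,0,24]
After op 12 (dup): stack=[14,14] mem=[24,0,0,24]
After op 13 (swap): stack=[14,14] mem=[24,0,0,24]
After op 14 (-): stack=[0] mem=[24,0,0,24]
After op 15 (RCL M0): stack=[0,24] mem=[24,0,0,24]
After op 16 (STO M1): stack=[0] mem=[24,24,0,24]
After op 17 (RCL M0): stack=[0,24] mem=[24,24,0,24]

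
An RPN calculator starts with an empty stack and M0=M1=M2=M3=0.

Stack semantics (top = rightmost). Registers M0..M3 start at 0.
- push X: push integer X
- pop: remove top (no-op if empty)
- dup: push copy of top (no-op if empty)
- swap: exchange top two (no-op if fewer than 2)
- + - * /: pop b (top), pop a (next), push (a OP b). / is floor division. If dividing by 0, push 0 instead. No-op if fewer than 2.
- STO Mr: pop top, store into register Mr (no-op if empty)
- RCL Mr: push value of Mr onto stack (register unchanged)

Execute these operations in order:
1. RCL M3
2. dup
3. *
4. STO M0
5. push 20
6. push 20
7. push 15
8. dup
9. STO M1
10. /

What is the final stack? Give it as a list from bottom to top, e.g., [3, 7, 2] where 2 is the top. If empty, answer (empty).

After op 1 (RCL M3): stack=[0] mem=[0,0,0,0]
After op 2 (dup): stack=[0,0] mem=[0,0,0,0]
After op 3 (*): stack=[0] mem=[0,0,0,0]
After op 4 (STO M0): stack=[empty] mem=[0,0,0,0]
After op 5 (push 20): stack=[20] mem=[0,0,0,0]
After op 6 (push 20): stack=[20,20] mem=[0,0,0,0]
After op 7 (push 15): stack=[20,20,15] mem=[0,0,0,0]
After op 8 (dup): stack=[20,20,15,15] mem=[0,0,0,0]
After op 9 (STO M1): stack=[20,20,15] mem=[0,15,0,0]
After op 10 (/): stack=[20,1] mem=[0,15,0,0]

Answer: [20, 1]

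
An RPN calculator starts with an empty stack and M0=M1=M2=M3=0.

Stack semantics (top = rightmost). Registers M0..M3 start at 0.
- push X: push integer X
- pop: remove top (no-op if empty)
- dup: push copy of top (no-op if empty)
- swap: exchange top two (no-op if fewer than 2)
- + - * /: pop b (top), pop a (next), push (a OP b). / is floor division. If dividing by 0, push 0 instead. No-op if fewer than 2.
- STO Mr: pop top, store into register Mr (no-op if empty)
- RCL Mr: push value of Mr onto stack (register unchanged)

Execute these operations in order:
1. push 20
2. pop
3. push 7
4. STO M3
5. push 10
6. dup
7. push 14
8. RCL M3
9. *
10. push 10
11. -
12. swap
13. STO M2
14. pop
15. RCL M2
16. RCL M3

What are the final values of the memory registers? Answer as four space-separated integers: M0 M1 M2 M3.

After op 1 (push 20): stack=[20] mem=[0,0,0,0]
After op 2 (pop): stack=[empty] mem=[0,0,0,0]
After op 3 (push 7): stack=[7] mem=[0,0,0,0]
After op 4 (STO M3): stack=[empty] mem=[0,0,0,7]
After op 5 (push 10): stack=[10] mem=[0,0,0,7]
After op 6 (dup): stack=[10,10] mem=[0,0,0,7]
After op 7 (push 14): stack=[10,10,14] mem=[0,0,0,7]
After op 8 (RCL M3): stack=[10,10,14,7] mem=[0,0,0,7]
After op 9 (*): stack=[10,10,98] mem=[0,0,0,7]
After op 10 (push 10): stack=[10,10,98,10] mem=[0,0,0,7]
After op 11 (-): stack=[10,10,88] mem=[0,0,0,7]
After op 12 (swap): stack=[10,88,10] mem=[0,0,0,7]
After op 13 (STO M2): stack=[10,88] mem=[0,0,10,7]
After op 14 (pop): stack=[10] mem=[0,0,10,7]
After op 15 (RCL M2): stack=[10,10] mem=[0,0,10,7]
After op 16 (RCL M3): stack=[10,10,7] mem=[0,0,10,7]

Answer: 0 0 10 7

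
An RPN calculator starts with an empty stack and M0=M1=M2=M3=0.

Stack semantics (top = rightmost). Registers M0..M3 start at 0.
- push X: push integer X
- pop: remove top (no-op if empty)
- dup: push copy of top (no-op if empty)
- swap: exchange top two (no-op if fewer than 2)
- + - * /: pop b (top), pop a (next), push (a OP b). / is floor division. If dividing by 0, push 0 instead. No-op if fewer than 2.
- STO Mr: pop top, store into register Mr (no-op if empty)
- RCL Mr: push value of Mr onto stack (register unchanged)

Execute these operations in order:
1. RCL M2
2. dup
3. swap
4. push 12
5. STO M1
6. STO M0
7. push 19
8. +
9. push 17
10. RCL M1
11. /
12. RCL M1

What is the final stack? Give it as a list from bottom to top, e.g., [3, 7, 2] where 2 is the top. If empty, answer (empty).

After op 1 (RCL M2): stack=[0] mem=[0,0,0,0]
After op 2 (dup): stack=[0,0] mem=[0,0,0,0]
After op 3 (swap): stack=[0,0] mem=[0,0,0,0]
After op 4 (push 12): stack=[0,0,12] mem=[0,0,0,0]
After op 5 (STO M1): stack=[0,0] mem=[0,12,0,0]
After op 6 (STO M0): stack=[0] mem=[0,12,0,0]
After op 7 (push 19): stack=[0,19] mem=[0,12,0,0]
After op 8 (+): stack=[19] mem=[0,12,0,0]
After op 9 (push 17): stack=[19,17] mem=[0,12,0,0]
After op 10 (RCL M1): stack=[19,17,12] mem=[0,12,0,0]
After op 11 (/): stack=[19,1] mem=[0,12,0,0]
After op 12 (RCL M1): stack=[19,1,12] mem=[0,12,0,0]

Answer: [19, 1, 12]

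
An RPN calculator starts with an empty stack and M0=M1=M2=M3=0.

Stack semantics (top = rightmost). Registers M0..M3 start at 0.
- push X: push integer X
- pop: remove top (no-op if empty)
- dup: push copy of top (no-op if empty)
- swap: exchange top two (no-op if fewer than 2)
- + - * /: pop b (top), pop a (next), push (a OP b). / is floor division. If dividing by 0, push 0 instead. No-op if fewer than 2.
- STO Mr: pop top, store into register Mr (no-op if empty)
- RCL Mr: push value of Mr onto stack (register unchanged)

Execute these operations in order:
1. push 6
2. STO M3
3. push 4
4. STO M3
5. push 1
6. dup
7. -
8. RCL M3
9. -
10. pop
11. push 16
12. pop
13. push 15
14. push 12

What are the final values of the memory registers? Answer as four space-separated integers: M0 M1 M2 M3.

Answer: 0 0 0 4

Derivation:
After op 1 (push 6): stack=[6] mem=[0,0,0,0]
After op 2 (STO M3): stack=[empty] mem=[0,0,0,6]
After op 3 (push 4): stack=[4] mem=[0,0,0,6]
After op 4 (STO M3): stack=[empty] mem=[0,0,0,4]
After op 5 (push 1): stack=[1] mem=[0,0,0,4]
After op 6 (dup): stack=[1,1] mem=[0,0,0,4]
After op 7 (-): stack=[0] mem=[0,0,0,4]
After op 8 (RCL M3): stack=[0,4] mem=[0,0,0,4]
After op 9 (-): stack=[-4] mem=[0,0,0,4]
After op 10 (pop): stack=[empty] mem=[0,0,0,4]
After op 11 (push 16): stack=[16] mem=[0,0,0,4]
After op 12 (pop): stack=[empty] mem=[0,0,0,4]
After op 13 (push 15): stack=[15] mem=[0,0,0,4]
After op 14 (push 12): stack=[15,12] mem=[0,0,0,4]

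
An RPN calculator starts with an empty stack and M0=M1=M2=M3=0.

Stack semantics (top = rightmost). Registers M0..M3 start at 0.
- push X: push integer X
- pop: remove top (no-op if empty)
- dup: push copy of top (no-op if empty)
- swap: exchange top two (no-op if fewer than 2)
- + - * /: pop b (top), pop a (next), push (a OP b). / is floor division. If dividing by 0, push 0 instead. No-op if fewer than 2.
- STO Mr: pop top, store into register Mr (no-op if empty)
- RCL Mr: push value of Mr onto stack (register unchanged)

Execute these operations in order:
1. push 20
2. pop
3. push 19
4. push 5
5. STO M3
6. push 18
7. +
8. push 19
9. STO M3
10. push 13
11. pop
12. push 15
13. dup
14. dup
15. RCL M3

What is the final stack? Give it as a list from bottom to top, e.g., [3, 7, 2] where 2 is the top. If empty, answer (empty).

After op 1 (push 20): stack=[20] mem=[0,0,0,0]
After op 2 (pop): stack=[empty] mem=[0,0,0,0]
After op 3 (push 19): stack=[19] mem=[0,0,0,0]
After op 4 (push 5): stack=[19,5] mem=[0,0,0,0]
After op 5 (STO M3): stack=[19] mem=[0,0,0,5]
After op 6 (push 18): stack=[19,18] mem=[0,0,0,5]
After op 7 (+): stack=[37] mem=[0,0,0,5]
After op 8 (push 19): stack=[37,19] mem=[0,0,0,5]
After op 9 (STO M3): stack=[37] mem=[0,0,0,19]
After op 10 (push 13): stack=[37,13] mem=[0,0,0,19]
After op 11 (pop): stack=[37] mem=[0,0,0,19]
After op 12 (push 15): stack=[37,15] mem=[0,0,0,19]
After op 13 (dup): stack=[37,15,15] mem=[0,0,0,19]
After op 14 (dup): stack=[37,15,15,15] mem=[0,0,0,19]
After op 15 (RCL M3): stack=[37,15,15,15,19] mem=[0,0,0,19]

Answer: [37, 15, 15, 15, 19]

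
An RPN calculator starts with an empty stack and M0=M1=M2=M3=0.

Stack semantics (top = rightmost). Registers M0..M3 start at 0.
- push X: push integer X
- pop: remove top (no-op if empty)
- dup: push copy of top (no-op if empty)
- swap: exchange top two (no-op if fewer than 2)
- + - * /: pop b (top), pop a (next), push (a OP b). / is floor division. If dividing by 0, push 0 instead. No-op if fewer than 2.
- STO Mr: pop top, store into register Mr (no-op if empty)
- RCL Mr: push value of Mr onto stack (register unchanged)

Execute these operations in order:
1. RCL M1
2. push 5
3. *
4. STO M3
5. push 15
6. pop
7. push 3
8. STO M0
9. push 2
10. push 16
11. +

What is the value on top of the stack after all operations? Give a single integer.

After op 1 (RCL M1): stack=[0] mem=[0,0,0,0]
After op 2 (push 5): stack=[0,5] mem=[0,0,0,0]
After op 3 (*): stack=[0] mem=[0,0,0,0]
After op 4 (STO M3): stack=[empty] mem=[0,0,0,0]
After op 5 (push 15): stack=[15] mem=[0,0,0,0]
After op 6 (pop): stack=[empty] mem=[0,0,0,0]
After op 7 (push 3): stack=[3] mem=[0,0,0,0]
After op 8 (STO M0): stack=[empty] mem=[3,0,0,0]
After op 9 (push 2): stack=[2] mem=[3,0,0,0]
After op 10 (push 16): stack=[2,16] mem=[3,0,0,0]
After op 11 (+): stack=[18] mem=[3,0,0,0]

Answer: 18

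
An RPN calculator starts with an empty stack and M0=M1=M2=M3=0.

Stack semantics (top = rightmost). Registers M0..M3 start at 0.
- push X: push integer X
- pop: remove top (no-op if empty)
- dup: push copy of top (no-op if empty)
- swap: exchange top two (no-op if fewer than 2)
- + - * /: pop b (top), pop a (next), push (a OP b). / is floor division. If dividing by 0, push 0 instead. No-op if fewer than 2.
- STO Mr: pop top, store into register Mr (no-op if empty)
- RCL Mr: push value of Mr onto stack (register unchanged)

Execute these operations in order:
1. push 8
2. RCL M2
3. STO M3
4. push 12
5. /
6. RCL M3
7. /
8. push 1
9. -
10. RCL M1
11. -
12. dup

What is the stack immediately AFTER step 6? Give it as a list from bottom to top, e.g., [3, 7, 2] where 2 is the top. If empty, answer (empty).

After op 1 (push 8): stack=[8] mem=[0,0,0,0]
After op 2 (RCL M2): stack=[8,0] mem=[0,0,0,0]
After op 3 (STO M3): stack=[8] mem=[0,0,0,0]
After op 4 (push 12): stack=[8,12] mem=[0,0,0,0]
After op 5 (/): stack=[0] mem=[0,0,0,0]
After op 6 (RCL M3): stack=[0,0] mem=[0,0,0,0]

[0, 0]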